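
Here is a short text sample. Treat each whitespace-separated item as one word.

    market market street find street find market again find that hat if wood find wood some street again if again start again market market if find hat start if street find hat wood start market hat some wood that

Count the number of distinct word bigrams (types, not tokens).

34

39 tokens → 38 bigram windows in total.
Repeated bigrams (each contributes count−1 duplicates):
  street find: 3
  find hat: 2
  market market: 2
4 duplicate windows → 38 − 4 = 34 distinct.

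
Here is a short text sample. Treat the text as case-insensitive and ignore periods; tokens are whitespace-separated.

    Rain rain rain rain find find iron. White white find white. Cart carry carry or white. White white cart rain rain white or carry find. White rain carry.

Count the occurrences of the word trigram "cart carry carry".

1

Scanning the 26 overlapping trigram windows for "cart carry carry":
  position 12–14: cart carry carry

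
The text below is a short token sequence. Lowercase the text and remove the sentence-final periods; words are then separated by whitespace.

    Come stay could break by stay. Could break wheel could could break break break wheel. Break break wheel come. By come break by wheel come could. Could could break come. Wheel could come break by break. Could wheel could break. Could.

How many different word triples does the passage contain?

35

41 tokens → 39 trigram windows in total.
Repeated trigrams (each contributes count−1 duplicates):
  break break wheel: 2
  come break by: 2
  could could break: 2
  stay could break: 2
4 duplicate windows → 39 − 4 = 35 distinct.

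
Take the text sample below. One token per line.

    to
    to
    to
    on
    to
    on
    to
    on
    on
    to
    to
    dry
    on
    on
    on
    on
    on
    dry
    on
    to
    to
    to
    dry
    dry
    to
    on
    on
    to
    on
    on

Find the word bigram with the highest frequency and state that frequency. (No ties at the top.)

"on on", 7 times

Bigram frequencies (highest first):
  on on: 7
  to to: 5
  to on: 5
  on to: 5
  to dry: 2
  dry on: 2
  … (3 more, each ≤ 1)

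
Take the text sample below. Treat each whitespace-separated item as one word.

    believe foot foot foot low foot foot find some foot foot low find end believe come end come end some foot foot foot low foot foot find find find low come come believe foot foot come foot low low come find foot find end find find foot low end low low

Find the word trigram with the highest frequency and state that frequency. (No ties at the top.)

"foot foot low", 3 times

Trigram frequencies (highest first):
  foot foot low: 3
  believe foot foot: 2
  foot foot foot: 2
  foot low foot: 2
  low foot foot: 2
  foot foot find: 2
  … (35 more, each ≤ 2)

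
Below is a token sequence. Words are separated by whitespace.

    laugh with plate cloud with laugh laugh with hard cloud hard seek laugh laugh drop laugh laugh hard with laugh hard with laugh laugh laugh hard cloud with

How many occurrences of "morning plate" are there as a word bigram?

Scanning the 27 overlapping bigram windows for "morning plate":
  (none found)

0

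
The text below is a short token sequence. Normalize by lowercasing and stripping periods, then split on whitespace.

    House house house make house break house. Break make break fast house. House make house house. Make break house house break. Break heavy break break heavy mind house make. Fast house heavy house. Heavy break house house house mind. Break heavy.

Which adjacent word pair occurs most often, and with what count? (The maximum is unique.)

Bigram frequencies (highest first):
  house house: 7
  house make: 4
  house break: 3
  break house: 3
  break heavy: 3
  make house: 2
  … (13 more, each ≤ 2)

"house house", 7 times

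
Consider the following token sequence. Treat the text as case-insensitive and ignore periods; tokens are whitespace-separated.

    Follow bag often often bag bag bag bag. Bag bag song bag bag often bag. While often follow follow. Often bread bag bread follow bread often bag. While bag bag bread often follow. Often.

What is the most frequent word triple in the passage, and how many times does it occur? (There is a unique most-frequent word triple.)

"bag bag bag", 4 times

Trigram frequencies (highest first):
  bag bag bag: 4
  often bag while: 2
  follow bag often: 1
  bag often often: 1
  often often bag: 1
  often bag bag: 1
  … (22 more, each ≤ 1)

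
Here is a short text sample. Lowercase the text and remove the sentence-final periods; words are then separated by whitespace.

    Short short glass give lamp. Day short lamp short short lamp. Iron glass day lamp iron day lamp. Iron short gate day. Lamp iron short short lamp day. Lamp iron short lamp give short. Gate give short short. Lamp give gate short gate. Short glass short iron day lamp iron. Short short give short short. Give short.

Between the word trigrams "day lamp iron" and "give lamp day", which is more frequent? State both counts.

"day lamp iron": 5 occurrences
"give lamp day": 1 occurrence

"day lamp iron" (5 vs 1)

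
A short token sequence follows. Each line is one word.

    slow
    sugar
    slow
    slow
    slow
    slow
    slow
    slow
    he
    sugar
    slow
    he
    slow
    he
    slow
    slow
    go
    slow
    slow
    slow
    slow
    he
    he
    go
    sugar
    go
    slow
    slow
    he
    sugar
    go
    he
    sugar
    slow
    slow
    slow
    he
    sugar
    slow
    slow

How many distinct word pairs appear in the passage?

13

40 tokens → 39 bigram windows in total.
Repeated bigrams (each contributes count−1 duplicates):
  slow slow: 13
  slow he: 6
  he sugar: 4
  sugar slow: 4
  go slow: 2
  he slow: 2
  sugar go: 2
26 duplicate windows → 39 − 26 = 13 distinct.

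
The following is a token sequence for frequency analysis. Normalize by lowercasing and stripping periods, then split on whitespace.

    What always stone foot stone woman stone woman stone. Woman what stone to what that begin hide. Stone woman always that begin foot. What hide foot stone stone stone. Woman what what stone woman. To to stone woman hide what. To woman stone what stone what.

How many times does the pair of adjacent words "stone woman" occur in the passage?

7

Scanning the 45 overlapping bigram windows for "stone woman":
  position 5–6: stone woman
  position 7–8: stone woman
  position 9–10: stone woman
  position 18–19: stone woman
  position 29–30: stone woman
  position 33–34: stone woman
  position 37–38: stone woman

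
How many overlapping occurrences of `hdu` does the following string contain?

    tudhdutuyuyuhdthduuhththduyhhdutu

4

Sliding a length-3 window over the 33 characters (31 positions):
  position 4–6: hdu
  position 16–18: hdu
  position 24–26: hdu
  position 29–31: hdu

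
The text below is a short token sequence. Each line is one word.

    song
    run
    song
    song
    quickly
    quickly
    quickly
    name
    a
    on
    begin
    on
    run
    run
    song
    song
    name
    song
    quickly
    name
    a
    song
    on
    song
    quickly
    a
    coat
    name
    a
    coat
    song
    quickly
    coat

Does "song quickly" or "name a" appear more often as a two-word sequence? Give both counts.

"song quickly": 4 occurrences
"name a": 3 occurrences

"song quickly" (4 vs 3)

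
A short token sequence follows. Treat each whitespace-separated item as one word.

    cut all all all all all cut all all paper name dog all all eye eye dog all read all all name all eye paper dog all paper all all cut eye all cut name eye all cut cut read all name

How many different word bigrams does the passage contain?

42 tokens → 41 bigram windows in total.
Repeated bigrams (each contributes count−1 duplicates):
  all all: 8
  all cut: 4
  dog all: 3
  all eye: 2
  all name: 2
  all paper: 2
  cut all: 2
  eye all: 2
  … (1 more repeated)
18 duplicate windows → 41 − 18 = 23 distinct.

23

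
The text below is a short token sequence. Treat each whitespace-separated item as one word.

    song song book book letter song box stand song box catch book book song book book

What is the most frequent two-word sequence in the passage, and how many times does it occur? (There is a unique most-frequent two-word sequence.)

"book book", 3 times

Bigram frequencies (highest first):
  book book: 3
  song book: 2
  song box: 2
  song song: 1
  book letter: 1
  letter song: 1
  … (5 more, each ≤ 1)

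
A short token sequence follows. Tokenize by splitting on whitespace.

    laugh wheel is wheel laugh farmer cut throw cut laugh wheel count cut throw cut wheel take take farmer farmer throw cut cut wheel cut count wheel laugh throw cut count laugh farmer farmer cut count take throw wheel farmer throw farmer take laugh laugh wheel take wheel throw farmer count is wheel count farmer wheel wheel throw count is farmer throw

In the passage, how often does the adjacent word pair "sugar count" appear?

0

Scanning the 61 overlapping bigram windows for "sugar count":
  (none found)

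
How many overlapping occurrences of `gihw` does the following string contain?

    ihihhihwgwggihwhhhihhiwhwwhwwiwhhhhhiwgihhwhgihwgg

Sliding a length-4 window over the 50 characters (47 positions):
  position 12–15: gihw
  position 45–48: gihw

2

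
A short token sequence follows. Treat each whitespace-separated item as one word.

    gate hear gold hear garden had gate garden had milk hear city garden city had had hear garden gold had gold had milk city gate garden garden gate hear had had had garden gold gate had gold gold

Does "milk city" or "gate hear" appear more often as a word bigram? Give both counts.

"gate hear" (2 vs 1)

"milk city": 1 occurrence
"gate hear": 2 occurrences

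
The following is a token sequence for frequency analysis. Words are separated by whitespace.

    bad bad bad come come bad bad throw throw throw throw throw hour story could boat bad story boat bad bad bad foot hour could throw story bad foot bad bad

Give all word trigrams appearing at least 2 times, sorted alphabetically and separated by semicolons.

Trigram counts meeting the condition (at least 2 times):
  bad bad bad: 2
  throw throw throw: 3

bad bad bad; throw throw throw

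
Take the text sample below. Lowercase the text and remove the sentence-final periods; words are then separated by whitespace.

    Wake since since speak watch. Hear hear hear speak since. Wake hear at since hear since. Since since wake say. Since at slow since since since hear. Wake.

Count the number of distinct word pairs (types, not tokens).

20

28 tokens → 27 bigram windows in total.
Repeated bigrams (each contributes count−1 duplicates):
  since since: 5
  hear hear: 2
  since hear: 2
  since wake: 2
7 duplicate windows → 27 − 7 = 20 distinct.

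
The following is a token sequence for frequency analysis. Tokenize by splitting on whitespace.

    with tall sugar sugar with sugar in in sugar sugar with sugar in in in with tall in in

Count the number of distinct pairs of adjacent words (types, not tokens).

10

19 tokens → 18 bigram windows in total.
Repeated bigrams (each contributes count−1 duplicates):
  in in: 4
  sugar in: 2
  sugar sugar: 2
  sugar with: 2
  with sugar: 2
  with tall: 2
8 duplicate windows → 18 − 8 = 10 distinct.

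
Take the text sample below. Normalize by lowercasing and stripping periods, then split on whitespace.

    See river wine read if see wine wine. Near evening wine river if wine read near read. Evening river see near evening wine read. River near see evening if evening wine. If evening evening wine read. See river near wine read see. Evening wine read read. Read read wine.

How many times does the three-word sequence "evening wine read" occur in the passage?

3

Scanning the 47 overlapping trigram windows for "evening wine read":
  position 22–24: evening wine read
  position 34–36: evening wine read
  position 43–45: evening wine read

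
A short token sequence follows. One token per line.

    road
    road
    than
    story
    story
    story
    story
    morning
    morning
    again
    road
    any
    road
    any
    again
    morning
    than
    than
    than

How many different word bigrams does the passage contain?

19 tokens → 18 bigram windows in total.
Repeated bigrams (each contributes count−1 duplicates):
  story story: 3
  road any: 2
  than than: 2
4 duplicate windows → 18 − 4 = 14 distinct.

14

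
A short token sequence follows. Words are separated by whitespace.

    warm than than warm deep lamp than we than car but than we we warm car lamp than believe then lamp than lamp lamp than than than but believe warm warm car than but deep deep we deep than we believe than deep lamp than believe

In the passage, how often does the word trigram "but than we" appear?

1

Scanning the 44 overlapping trigram windows for "but than we":
  position 11–13: but than we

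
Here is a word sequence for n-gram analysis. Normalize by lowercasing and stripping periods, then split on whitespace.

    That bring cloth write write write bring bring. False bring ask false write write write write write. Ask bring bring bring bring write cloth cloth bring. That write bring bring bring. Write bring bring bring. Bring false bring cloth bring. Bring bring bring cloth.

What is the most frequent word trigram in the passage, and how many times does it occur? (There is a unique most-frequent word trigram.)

"bring bring bring", 7 times

Trigram frequencies (highest first):
  bring bring bring: 7
  write write write: 4
  write bring bring: 3
  bring bring false: 2
  bring false bring: 2
  bring bring write: 2
  … (22 more, each ≤ 1)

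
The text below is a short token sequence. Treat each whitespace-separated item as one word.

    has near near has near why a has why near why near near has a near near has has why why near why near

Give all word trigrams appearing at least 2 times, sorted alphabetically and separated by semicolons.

Trigram counts meeting the condition (at least 2 times):
  near near has: 3
  near why near: 2
  why near why: 2

near near has; near why near; why near why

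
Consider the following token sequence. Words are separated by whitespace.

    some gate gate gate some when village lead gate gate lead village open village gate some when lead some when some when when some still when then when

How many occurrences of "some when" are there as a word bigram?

Scanning the 27 overlapping bigram windows for "some when":
  position 5–6: some when
  position 16–17: some when
  position 19–20: some when
  position 21–22: some when

4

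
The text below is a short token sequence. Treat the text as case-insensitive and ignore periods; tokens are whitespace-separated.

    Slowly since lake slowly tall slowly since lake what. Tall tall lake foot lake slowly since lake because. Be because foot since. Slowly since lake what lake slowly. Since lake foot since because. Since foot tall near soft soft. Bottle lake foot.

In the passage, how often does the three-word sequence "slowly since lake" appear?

5

Scanning the 40 overlapping trigram windows for "slowly since lake":
  position 1–3: slowly since lake
  position 6–8: slowly since lake
  position 15–17: slowly since lake
  position 23–25: slowly since lake
  position 28–30: slowly since lake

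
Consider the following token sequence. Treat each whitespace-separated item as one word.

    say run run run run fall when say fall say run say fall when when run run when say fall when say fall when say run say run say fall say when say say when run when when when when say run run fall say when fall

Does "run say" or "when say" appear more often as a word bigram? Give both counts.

"when say" (6 vs 3)

"run say": 3 occurrences
"when say": 6 occurrences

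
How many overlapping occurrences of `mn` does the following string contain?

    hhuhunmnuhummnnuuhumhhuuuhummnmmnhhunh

4

Sliding a length-2 window over the 38 characters (37 positions):
  position 7–8: mn
  position 13–14: mn
  position 29–30: mn
  position 32–33: mn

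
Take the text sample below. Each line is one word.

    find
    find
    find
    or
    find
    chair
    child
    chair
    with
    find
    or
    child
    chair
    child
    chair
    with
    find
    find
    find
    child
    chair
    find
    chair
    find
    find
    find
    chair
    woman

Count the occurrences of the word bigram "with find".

Scanning the 27 overlapping bigram windows for "with find":
  position 9–10: with find
  position 16–17: with find

2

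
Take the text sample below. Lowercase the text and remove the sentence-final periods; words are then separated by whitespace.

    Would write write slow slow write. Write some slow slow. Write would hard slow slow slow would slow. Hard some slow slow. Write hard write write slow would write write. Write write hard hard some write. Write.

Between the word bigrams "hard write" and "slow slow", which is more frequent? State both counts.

"hard write": 1 occurrence
"slow slow": 5 occurrences

"slow slow" (5 vs 1)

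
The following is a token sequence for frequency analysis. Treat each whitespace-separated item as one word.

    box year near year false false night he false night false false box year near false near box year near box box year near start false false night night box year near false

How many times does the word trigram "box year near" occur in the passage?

Scanning the 31 overlapping trigram windows for "box year near":
  position 1–3: box year near
  position 13–15: box year near
  position 18–20: box year near
  position 22–24: box year near
  position 30–32: box year near

5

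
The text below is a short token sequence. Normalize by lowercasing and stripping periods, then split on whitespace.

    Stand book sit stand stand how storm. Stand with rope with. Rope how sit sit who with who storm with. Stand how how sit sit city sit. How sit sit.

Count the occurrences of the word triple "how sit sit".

3

Scanning the 28 overlapping trigram windows for "how sit sit":
  position 13–15: how sit sit
  position 23–25: how sit sit
  position 28–30: how sit sit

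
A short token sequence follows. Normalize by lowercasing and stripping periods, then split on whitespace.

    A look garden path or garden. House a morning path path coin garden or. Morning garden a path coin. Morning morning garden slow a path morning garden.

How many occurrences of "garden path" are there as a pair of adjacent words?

1

Scanning the 26 overlapping bigram windows for "garden path":
  position 3–4: garden path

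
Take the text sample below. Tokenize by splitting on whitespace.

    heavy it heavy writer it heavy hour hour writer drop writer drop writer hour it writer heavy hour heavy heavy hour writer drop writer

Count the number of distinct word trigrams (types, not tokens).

24 tokens → 22 trigram windows in total.
Repeated trigrams (each contributes count−1 duplicates):
  writer drop writer: 3
  hour writer drop: 2
3 duplicate windows → 22 − 3 = 19 distinct.

19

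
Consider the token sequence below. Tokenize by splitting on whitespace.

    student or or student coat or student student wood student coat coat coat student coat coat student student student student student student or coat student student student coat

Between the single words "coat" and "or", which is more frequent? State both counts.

"coat" (8 vs 4)

"coat": 8 occurrences
"or": 4 occurrences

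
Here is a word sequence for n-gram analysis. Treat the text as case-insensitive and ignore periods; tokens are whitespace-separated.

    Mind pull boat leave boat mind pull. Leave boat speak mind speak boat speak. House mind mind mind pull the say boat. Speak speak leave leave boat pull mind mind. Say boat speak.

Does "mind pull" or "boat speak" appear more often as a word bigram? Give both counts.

"mind pull": 3 occurrences
"boat speak": 4 occurrences

"boat speak" (4 vs 3)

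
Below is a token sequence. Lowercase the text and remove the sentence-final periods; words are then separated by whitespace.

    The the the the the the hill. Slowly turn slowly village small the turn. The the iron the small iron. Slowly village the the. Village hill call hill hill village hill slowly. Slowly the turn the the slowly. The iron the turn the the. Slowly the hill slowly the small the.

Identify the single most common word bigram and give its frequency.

"the the", 9 times

Bigram frequencies (highest first):
  the the: 9
  slowly the: 4
  hill slowly: 3
  the turn: 3
  turn the: 3
  the hill: 2
  … (19 more, each ≤ 2)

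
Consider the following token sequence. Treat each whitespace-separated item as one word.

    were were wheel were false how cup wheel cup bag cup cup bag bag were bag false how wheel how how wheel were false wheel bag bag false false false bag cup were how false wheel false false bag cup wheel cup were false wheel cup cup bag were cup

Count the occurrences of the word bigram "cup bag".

Scanning the 49 overlapping bigram windows for "cup bag":
  position 9–10: cup bag
  position 12–13: cup bag
  position 47–48: cup bag

3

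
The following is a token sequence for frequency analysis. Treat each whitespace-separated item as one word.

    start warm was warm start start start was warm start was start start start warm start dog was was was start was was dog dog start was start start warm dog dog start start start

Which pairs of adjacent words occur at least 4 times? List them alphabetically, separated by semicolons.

start start; start was

Bigram counts meeting the condition (at least 4 times):
  start start: 7
  start was: 4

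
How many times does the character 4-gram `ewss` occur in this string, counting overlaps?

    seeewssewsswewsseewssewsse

Sliding a length-4 window over the 26 characters (23 positions):
  position 4–7: ewss
  position 8–11: ewss
  position 13–16: ewss
  position 18–21: ewss
  position 22–25: ewss

5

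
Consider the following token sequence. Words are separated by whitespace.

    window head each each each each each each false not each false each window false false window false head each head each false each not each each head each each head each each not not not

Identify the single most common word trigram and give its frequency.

"each each each", 4 times

Trigram frequencies (highest first):
  each each each: 4
  head each each: 3
  each head each: 3
  each false each: 2
  each each head: 2
  window head each: 1
  … (19 more, each ≤ 1)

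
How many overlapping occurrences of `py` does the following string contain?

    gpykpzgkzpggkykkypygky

Sliding a length-2 window over the 22 characters (21 positions):
  position 2–3: py
  position 18–19: py

2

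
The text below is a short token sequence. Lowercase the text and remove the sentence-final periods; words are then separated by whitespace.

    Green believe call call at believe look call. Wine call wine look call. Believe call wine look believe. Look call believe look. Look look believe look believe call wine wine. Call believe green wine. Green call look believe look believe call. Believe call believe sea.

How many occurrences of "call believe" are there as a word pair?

5

Scanning the 44 overlapping bigram windows for "call believe":
  position 13–14: call believe
  position 20–21: call believe
  position 31–32: call believe
  position 41–42: call believe
  position 43–44: call believe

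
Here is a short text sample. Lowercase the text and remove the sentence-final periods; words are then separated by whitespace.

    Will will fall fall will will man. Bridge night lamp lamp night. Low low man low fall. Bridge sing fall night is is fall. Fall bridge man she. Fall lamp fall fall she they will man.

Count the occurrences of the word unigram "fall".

9

Scanning the 36 tokens for "fall":
  position 3: fall
  position 4: fall
  position 17: fall
  position 20: fall
  position 24: fall
  position 25: fall
  position 29: fall
  position 31: fall
  position 32: fall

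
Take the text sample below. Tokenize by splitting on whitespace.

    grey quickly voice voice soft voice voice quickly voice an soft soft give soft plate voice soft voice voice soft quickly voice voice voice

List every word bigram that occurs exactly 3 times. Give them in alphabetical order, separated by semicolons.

quickly voice; voice soft

Bigram counts meeting the condition (exactly 3 times):
  quickly voice: 3
  voice soft: 3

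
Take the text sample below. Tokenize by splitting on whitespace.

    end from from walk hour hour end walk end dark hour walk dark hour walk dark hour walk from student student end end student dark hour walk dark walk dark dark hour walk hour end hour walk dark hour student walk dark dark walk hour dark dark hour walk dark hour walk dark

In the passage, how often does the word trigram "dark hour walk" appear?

Scanning the 51 overlapping trigram windows for "dark hour walk":
  position 10–12: dark hour walk
  position 13–15: dark hour walk
  position 16–18: dark hour walk
  position 25–27: dark hour walk
  position 31–33: dark hour walk
  position 47–49: dark hour walk
  position 50–52: dark hour walk

7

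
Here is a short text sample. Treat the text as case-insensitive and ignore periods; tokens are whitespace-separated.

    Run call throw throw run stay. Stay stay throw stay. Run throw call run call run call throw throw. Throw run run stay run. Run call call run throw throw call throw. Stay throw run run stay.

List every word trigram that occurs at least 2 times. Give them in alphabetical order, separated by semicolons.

call run call; call throw throw; run call throw; run run stay; throw run run; throw throw run

Trigram counts meeting the condition (at least 2 times):
  call run call: 2
  call throw throw: 2
  run call throw: 2
  run run stay: 2
  throw run run: 2
  throw throw run: 2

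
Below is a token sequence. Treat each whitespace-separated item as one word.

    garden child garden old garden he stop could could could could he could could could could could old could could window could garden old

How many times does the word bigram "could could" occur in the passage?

Scanning the 23 overlapping bigram windows for "could could":
  position 8–9: could could
  position 9–10: could could
  position 10–11: could could
  position 13–14: could could
  position 14–15: could could
  position 15–16: could could
  position 16–17: could could
  position 19–20: could could

8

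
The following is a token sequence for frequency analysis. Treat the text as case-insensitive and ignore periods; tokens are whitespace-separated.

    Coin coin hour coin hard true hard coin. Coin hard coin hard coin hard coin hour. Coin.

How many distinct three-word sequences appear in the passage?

11

17 tokens → 15 trigram windows in total.
Repeated trigrams (each contributes count−1 duplicates):
  coin hard coin: 3
  coin hour coin: 2
  hard coin hard: 2
4 duplicate windows → 15 − 4 = 11 distinct.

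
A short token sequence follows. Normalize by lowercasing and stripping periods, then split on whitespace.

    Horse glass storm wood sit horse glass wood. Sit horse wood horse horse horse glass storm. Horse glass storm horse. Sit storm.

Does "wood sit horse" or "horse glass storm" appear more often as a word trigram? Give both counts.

"wood sit horse": 2 occurrences
"horse glass storm": 3 occurrences

"horse glass storm" (3 vs 2)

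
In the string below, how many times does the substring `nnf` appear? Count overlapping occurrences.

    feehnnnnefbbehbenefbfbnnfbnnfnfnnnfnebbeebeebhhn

Sliding a length-3 window over the 48 characters (46 positions):
  position 23–25: nnf
  position 27–29: nnf
  position 33–35: nnf

3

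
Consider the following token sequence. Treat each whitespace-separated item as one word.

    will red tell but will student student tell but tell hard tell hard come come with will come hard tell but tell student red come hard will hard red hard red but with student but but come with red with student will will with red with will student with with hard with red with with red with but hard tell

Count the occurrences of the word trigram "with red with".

4

Scanning the 58 overlapping trigram windows for "with red with":
  position 38–40: with red with
  position 44–46: with red with
  position 52–54: with red with
  position 55–57: with red with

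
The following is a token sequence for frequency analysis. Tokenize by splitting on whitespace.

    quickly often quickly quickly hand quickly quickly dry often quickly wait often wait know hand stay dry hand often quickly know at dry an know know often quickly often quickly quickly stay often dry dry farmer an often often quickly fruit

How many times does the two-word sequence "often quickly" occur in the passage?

6

Scanning the 40 overlapping bigram windows for "often quickly":
  position 2–3: often quickly
  position 9–10: often quickly
  position 19–20: often quickly
  position 27–28: often quickly
  position 29–30: often quickly
  position 39–40: often quickly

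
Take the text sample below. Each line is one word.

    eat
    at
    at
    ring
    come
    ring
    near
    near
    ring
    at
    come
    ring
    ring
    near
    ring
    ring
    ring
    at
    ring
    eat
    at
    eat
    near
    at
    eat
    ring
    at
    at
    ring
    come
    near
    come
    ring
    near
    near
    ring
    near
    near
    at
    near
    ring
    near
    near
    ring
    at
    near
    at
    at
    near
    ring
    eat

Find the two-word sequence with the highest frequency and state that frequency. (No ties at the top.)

Bigram frequencies (highest first):
  near ring: 6
  ring near: 5
  near near: 4
  ring at: 4
  at at: 3
  at ring: 3
  … (13 more, each ≤ 3)

"near ring", 6 times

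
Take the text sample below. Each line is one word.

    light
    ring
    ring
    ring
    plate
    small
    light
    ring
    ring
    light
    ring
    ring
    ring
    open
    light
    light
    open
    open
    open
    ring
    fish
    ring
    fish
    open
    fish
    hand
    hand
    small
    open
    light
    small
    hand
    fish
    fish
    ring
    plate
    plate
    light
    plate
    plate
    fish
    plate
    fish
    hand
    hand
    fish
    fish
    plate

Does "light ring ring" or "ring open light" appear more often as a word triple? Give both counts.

"light ring ring" (3 vs 1)

"light ring ring": 3 occurrences
"ring open light": 1 occurrence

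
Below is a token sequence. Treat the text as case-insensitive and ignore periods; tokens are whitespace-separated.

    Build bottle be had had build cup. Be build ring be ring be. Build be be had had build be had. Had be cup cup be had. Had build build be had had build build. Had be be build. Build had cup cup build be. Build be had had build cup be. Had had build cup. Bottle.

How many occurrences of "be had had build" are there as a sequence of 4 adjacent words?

6

Scanning the 54 overlapping 4-gram windows for "be had had build":
  position 3–6: be had had build
  position 16–19: be had had build
  position 26–29: be had had build
  position 31–34: be had had build
  position 47–50: be had had build
  position 52–55: be had had build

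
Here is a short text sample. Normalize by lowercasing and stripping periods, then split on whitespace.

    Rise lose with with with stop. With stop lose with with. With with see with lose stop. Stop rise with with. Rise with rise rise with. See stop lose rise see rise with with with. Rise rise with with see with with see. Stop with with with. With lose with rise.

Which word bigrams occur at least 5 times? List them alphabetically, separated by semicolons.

rise with; with with

Bigram counts meeting the condition (at least 5 times):
  rise with: 5
  with with: 13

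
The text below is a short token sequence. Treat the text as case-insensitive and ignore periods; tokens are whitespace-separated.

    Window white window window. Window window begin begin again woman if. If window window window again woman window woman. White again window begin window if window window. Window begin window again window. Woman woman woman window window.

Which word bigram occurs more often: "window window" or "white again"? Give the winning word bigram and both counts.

"window window" (8 vs 1)

"window window": 8 occurrences
"white again": 1 occurrence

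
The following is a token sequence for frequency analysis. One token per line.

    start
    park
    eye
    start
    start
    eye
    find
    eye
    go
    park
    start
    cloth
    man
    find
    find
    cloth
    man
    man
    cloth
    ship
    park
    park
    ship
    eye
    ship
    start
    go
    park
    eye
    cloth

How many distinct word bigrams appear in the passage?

26

30 tokens → 29 bigram windows in total.
Repeated bigrams (each contributes count−1 duplicates):
  cloth man: 2
  go park: 2
  park eye: 2
3 duplicate windows → 29 − 3 = 26 distinct.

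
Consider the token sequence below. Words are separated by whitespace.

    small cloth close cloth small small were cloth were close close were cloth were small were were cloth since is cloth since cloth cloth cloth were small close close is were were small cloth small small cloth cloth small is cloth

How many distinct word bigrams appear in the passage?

41 tokens → 40 bigram windows in total.
Repeated bigrams (each contributes count−1 duplicates):
  cloth cloth: 3
  cloth small: 3
  cloth were: 3
  small cloth: 3
  were cloth: 3
  were small: 3
  close close: 2
  cloth since: 2
  … (4 more repeated)
18 duplicate windows → 40 − 18 = 22 distinct.

22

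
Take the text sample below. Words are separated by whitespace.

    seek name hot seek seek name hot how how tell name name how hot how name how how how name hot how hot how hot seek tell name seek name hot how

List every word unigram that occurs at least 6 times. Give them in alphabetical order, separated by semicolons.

Unigram counts meeting the condition (at least 6 times):
  hot: 7
  how: 10
  name: 8

hot; how; name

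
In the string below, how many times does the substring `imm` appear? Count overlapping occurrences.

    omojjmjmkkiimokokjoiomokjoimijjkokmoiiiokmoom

Sliding a length-3 window over the 45 characters (43 positions):
  (no match at any position)

0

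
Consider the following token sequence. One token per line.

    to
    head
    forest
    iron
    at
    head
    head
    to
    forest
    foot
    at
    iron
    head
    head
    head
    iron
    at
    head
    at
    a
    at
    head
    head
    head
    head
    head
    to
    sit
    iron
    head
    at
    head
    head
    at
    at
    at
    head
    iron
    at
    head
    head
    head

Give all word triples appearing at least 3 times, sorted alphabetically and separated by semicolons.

Trigram counts meeting the condition (at least 3 times):
  at head head: 4
  head head head: 5
  iron at head: 3

at head head; head head head; iron at head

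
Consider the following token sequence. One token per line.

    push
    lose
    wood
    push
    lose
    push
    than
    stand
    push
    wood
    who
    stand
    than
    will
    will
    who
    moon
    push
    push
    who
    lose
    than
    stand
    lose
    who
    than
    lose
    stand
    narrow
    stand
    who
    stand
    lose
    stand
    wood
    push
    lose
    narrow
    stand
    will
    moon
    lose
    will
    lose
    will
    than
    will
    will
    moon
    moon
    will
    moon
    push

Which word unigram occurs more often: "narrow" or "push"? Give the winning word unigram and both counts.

"narrow": 2 occurrences
"push": 8 occurrences

"push" (8 vs 2)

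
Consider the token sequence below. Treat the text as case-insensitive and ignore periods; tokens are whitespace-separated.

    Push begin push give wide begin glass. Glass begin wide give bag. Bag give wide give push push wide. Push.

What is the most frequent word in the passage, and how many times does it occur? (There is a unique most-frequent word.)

Unigram frequencies (highest first):
  push: 5
  give: 4
  wide: 4
  begin: 3
  glass: 2
  bag: 2

"push", 5 times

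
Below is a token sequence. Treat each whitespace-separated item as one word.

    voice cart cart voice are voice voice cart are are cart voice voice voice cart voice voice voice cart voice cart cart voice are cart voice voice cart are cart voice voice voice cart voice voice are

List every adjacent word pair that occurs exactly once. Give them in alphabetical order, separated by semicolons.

are are; are voice

Bigram counts meeting the condition (exactly once):
  are are: 1
  are voice: 1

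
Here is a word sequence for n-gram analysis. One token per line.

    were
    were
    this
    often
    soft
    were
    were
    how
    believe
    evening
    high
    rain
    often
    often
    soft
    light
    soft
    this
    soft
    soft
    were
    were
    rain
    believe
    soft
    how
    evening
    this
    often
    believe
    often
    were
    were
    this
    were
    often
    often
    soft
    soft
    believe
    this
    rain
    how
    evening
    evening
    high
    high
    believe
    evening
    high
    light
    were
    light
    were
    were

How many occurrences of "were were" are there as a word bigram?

5

Scanning the 54 overlapping bigram windows for "were were":
  position 1–2: were were
  position 6–7: were were
  position 21–22: were were
  position 32–33: were were
  position 54–55: were were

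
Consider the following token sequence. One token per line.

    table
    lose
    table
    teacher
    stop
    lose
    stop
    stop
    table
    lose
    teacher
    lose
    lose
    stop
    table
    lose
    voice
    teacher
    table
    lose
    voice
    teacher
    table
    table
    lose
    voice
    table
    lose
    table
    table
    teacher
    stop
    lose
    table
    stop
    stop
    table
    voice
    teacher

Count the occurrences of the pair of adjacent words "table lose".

6

Scanning the 38 overlapping bigram windows for "table lose":
  position 1–2: table lose
  position 9–10: table lose
  position 15–16: table lose
  position 19–20: table lose
  position 24–25: table lose
  position 27–28: table lose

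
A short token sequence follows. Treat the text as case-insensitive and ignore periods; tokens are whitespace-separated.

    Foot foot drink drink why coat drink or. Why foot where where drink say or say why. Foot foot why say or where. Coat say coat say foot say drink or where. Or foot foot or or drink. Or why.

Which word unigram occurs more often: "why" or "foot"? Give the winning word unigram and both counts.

"why": 5 occurrences
"foot": 8 occurrences

"foot" (8 vs 5)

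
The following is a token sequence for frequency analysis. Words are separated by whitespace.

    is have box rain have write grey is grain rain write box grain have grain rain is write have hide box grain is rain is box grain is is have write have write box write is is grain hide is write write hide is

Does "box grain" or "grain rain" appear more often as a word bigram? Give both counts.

"box grain" (3 vs 2)

"box grain": 3 occurrences
"grain rain": 2 occurrences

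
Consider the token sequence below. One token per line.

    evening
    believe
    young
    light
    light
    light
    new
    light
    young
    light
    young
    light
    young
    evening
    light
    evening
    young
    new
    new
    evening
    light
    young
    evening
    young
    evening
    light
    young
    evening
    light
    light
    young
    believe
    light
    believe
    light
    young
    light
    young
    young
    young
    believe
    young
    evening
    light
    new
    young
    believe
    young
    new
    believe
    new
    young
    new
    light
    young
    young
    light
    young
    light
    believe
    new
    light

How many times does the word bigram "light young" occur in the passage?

Scanning the 61 overlapping bigram windows for "light young":
  position 8–9: light young
  position 10–11: light young
  position 12–13: light young
  position 21–22: light young
  position 26–27: light young
  position 30–31: light young
  position 35–36: light young
  position 37–38: light young
  position 54–55: light young
  position 57–58: light young

10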